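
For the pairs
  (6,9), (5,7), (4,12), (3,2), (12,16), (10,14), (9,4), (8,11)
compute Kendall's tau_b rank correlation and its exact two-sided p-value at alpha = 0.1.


Step 1: Enumerate the 28 unordered pairs (i,j) with i<j and classify each by sign(x_j-x_i) * sign(y_j-y_i).
  (1,2):dx=-1,dy=-2->C; (1,3):dx=-2,dy=+3->D; (1,4):dx=-3,dy=-7->C; (1,5):dx=+6,dy=+7->C
  (1,6):dx=+4,dy=+5->C; (1,7):dx=+3,dy=-5->D; (1,8):dx=+2,dy=+2->C; (2,3):dx=-1,dy=+5->D
  (2,4):dx=-2,dy=-5->C; (2,5):dx=+7,dy=+9->C; (2,6):dx=+5,dy=+7->C; (2,7):dx=+4,dy=-3->D
  (2,8):dx=+3,dy=+4->C; (3,4):dx=-1,dy=-10->C; (3,5):dx=+8,dy=+4->C; (3,6):dx=+6,dy=+2->C
  (3,7):dx=+5,dy=-8->D; (3,8):dx=+4,dy=-1->D; (4,5):dx=+9,dy=+14->C; (4,6):dx=+7,dy=+12->C
  (4,7):dx=+6,dy=+2->C; (4,8):dx=+5,dy=+9->C; (5,6):dx=-2,dy=-2->C; (5,7):dx=-3,dy=-12->C
  (5,8):dx=-4,dy=-5->C; (6,7):dx=-1,dy=-10->C; (6,8):dx=-2,dy=-3->C; (7,8):dx=-1,dy=+7->D
Step 2: C = 21, D = 7, total pairs = 28.
Step 3: tau = (C - D)/(n(n-1)/2) = (21 - 7)/28 = 0.500000.
Step 4: Exact two-sided p-value (enumerate n! = 40320 permutations of y under H0): p = 0.108681.
Step 5: alpha = 0.1. fail to reject H0.

tau_b = 0.5000 (C=21, D=7), p = 0.108681, fail to reject H0.


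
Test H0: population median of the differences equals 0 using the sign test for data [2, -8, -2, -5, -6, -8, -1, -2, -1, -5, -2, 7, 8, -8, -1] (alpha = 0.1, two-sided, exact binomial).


Step 1: Discard zero differences. Original n = 15; n_eff = number of nonzero differences = 15.
Nonzero differences (with sign): +2, -8, -2, -5, -6, -8, -1, -2, -1, -5, -2, +7, +8, -8, -1
Step 2: Count signs: positive = 3, negative = 12.
Step 3: Under H0: P(positive) = 0.5, so the number of positives S ~ Bin(15, 0.5).
Step 4: Two-sided exact p-value = sum of Bin(15,0.5) probabilities at or below the observed probability = 0.035156.
Step 5: alpha = 0.1. reject H0.

n_eff = 15, pos = 3, neg = 12, p = 0.035156, reject H0.


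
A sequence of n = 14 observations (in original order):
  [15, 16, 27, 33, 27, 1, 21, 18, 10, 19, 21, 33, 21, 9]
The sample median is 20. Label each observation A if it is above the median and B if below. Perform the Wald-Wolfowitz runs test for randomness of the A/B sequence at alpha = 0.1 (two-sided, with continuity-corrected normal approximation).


Step 1: Compute median = 20; label A = above, B = below.
Labels in order: BBAAABABBBAAAB  (n_A = 7, n_B = 7)
Step 2: Count runs R = 7.
Step 3: Under H0 (random ordering), E[R] = 2*n_A*n_B/(n_A+n_B) + 1 = 2*7*7/14 + 1 = 8.0000.
        Var[R] = 2*n_A*n_B*(2*n_A*n_B - n_A - n_B) / ((n_A+n_B)^2 * (n_A+n_B-1)) = 8232/2548 = 3.2308.
        SD[R] = 1.7974.
Step 4: Continuity-corrected z = (R + 0.5 - E[R]) / SD[R] = (7 + 0.5 - 8.0000) / 1.7974 = -0.2782.
Step 5: Two-sided p-value via normal approximation = 2*(1 - Phi(|z|)) = 0.780879.
Step 6: alpha = 0.1. fail to reject H0.

R = 7, z = -0.2782, p = 0.780879, fail to reject H0.


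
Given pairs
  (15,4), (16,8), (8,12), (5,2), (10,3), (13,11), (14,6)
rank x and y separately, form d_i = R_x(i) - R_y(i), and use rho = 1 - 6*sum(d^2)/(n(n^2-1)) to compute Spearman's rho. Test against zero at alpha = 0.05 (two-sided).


Step 1: Rank x and y separately (midranks; no ties here).
rank(x): 15->6, 16->7, 8->2, 5->1, 10->3, 13->4, 14->5
rank(y): 4->3, 8->5, 12->7, 2->1, 3->2, 11->6, 6->4
Step 2: d_i = R_x(i) - R_y(i); compute d_i^2.
  (6-3)^2=9, (7-5)^2=4, (2-7)^2=25, (1-1)^2=0, (3-2)^2=1, (4-6)^2=4, (5-4)^2=1
sum(d^2) = 44.
Step 3: rho = 1 - 6*44 / (7*(7^2 - 1)) = 1 - 264/336 = 0.214286.
Step 4: Under H0, t = rho * sqrt((n-2)/(1-rho^2)) = 0.4906 ~ t(5).
Step 5: Two-sided p-value from the t-distribution with 5 df = 0.644512.
Step 6: alpha = 0.05. fail to reject H0.

rho = 0.2143, p = 0.644512, fail to reject H0 at alpha = 0.05.


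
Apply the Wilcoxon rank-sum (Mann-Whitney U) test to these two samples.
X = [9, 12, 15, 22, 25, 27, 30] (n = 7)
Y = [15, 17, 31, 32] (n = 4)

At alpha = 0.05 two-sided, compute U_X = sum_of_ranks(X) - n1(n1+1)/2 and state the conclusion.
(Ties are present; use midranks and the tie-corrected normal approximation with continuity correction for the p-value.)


Step 1: Combine and sort all 11 observations; assign midranks.
sorted (value, group): (9,X), (12,X), (15,X), (15,Y), (17,Y), (22,X), (25,X), (27,X), (30,X), (31,Y), (32,Y)
ranks: 9->1, 12->2, 15->3.5, 15->3.5, 17->5, 22->6, 25->7, 27->8, 30->9, 31->10, 32->11
Step 2: Rank sum for X: R1 = 1 + 2 + 3.5 + 6 + 7 + 8 + 9 = 36.5.
Step 3: U_X = R1 - n1(n1+1)/2 = 36.5 - 7*8/2 = 36.5 - 28 = 8.5.
       U_Y = n1*n2 - U_X = 28 - 8.5 = 19.5.
Step 4: Ties are present, so use the tie-corrected normal approximation (with continuity correction) for the p-value.
Step 5: p-value = 0.343605; compare to alpha = 0.05. fail to reject H0.

U_X = 8.5, p = 0.343605, fail to reject H0 at alpha = 0.05.


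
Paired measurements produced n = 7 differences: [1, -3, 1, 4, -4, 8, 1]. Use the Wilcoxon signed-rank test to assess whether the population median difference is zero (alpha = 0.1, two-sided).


Step 1: Drop any zero differences (none here) and take |d_i|.
|d| = [1, 3, 1, 4, 4, 8, 1]
Step 2: Midrank |d_i| (ties get averaged ranks).
ranks: |1|->2, |3|->4, |1|->2, |4|->5.5, |4|->5.5, |8|->7, |1|->2
Step 3: Attach original signs; sum ranks with positive sign and with negative sign.
W+ = 2 + 2 + 5.5 + 7 + 2 = 18.5
W- = 4 + 5.5 = 9.5
(Check: W+ + W- = 28 should equal n(n+1)/2 = 28.)
Step 4: Test statistic W = min(W+, W-) = 9.5.
Step 5: Ties in |d|, so use the tie-corrected normal approximation.
        E[W] = n(n+1)/4 = 7*8/4 = 14.
        Tie groups: |d|=1 (t=3), |d|=4 (t=2); sum(t^3 - t) = 30.
        Var[W] = n(n+1)(2n+1)/24 - sum(t^3-t)/48 = 840/24 - 30/48 = 34.375.
        z = (W - E[W]) / sqrt(Var[W]) = (9.5 - 14) / 5.8630 = -0.7675.
        Two-sided p = 2*Phi(z) = 0.442771.
Step 6: alpha = 0.1. fail to reject H0.

W+ = 18.5, W- = 9.5, W = min = 9.5, p = 0.442771, fail to reject H0.


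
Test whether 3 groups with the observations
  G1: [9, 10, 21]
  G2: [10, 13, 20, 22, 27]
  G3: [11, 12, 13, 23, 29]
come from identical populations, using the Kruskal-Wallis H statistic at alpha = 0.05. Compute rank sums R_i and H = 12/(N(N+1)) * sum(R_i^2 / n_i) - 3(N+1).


Step 1: Combine all N = 13 observations and assign midranks.
sorted (value, group, rank): (9,G1,1), (10,G1,2.5), (10,G2,2.5), (11,G3,4), (12,G3,5), (13,G2,6.5), (13,G3,6.5), (20,G2,8), (21,G1,9), (22,G2,10), (23,G3,11), (27,G2,12), (29,G3,13)
Step 2: Sum ranks within each group.
R_1 = 12.5 (n_1 = 3)
R_2 = 39 (n_2 = 5)
R_3 = 39.5 (n_3 = 5)
Step 3: H = 12/(N(N+1)) * sum(R_i^2/n_i) - 3(N+1)
     = 12/(13*14) * (12.5^2/3 + 39^2/5 + 39.5^2/5) - 3*14
     = 0.065934 * 668.333 - 42
     = 2.065934.
Step 4: Ties present; correction factor C = 1 - 12/(13^3 - 13) = 0.994505. Corrected H = 2.065934 / 0.994505 = 2.077348.
Step 5: Under H0, H ~ chi^2(2); p-value = 0.353924.
Step 6: alpha = 0.05. fail to reject H0.

H = 2.0773, df = 2, p = 0.353924, fail to reject H0.


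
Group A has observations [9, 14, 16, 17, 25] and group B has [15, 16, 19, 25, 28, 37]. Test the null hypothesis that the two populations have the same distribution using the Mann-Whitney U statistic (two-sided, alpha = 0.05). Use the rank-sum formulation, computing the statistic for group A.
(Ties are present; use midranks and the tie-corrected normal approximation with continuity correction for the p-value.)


Step 1: Combine and sort all 11 observations; assign midranks.
sorted (value, group): (9,X), (14,X), (15,Y), (16,X), (16,Y), (17,X), (19,Y), (25,X), (25,Y), (28,Y), (37,Y)
ranks: 9->1, 14->2, 15->3, 16->4.5, 16->4.5, 17->6, 19->7, 25->8.5, 25->8.5, 28->10, 37->11
Step 2: Rank sum for X: R1 = 1 + 2 + 4.5 + 6 + 8.5 = 22.
Step 3: U_X = R1 - n1(n1+1)/2 = 22 - 5*6/2 = 22 - 15 = 7.
       U_Y = n1*n2 - U_X = 30 - 7 = 23.
Step 4: Ties are present, so use the tie-corrected normal approximation (with continuity correction) for the p-value.
Step 5: p-value = 0.168954; compare to alpha = 0.05. fail to reject H0.

U_X = 7, p = 0.168954, fail to reject H0 at alpha = 0.05.


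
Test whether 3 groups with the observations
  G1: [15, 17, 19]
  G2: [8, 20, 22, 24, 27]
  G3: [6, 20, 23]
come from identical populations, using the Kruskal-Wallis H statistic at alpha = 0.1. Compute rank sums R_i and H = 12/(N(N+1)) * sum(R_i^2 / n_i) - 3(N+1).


Step 1: Combine all N = 11 observations and assign midranks.
sorted (value, group, rank): (6,G3,1), (8,G2,2), (15,G1,3), (17,G1,4), (19,G1,5), (20,G2,6.5), (20,G3,6.5), (22,G2,8), (23,G3,9), (24,G2,10), (27,G2,11)
Step 2: Sum ranks within each group.
R_1 = 12 (n_1 = 3)
R_2 = 37.5 (n_2 = 5)
R_3 = 16.5 (n_3 = 3)
Step 3: H = 12/(N(N+1)) * sum(R_i^2/n_i) - 3(N+1)
     = 12/(11*12) * (12^2/3 + 37.5^2/5 + 16.5^2/3) - 3*12
     = 0.090909 * 420 - 36
     = 2.181818.
Step 4: Ties present; correction factor C = 1 - 6/(11^3 - 11) = 0.995455. Corrected H = 2.181818 / 0.995455 = 2.191781.
Step 5: Under H0, H ~ chi^2(2); p-value = 0.334242.
Step 6: alpha = 0.1. fail to reject H0.

H = 2.1918, df = 2, p = 0.334242, fail to reject H0.


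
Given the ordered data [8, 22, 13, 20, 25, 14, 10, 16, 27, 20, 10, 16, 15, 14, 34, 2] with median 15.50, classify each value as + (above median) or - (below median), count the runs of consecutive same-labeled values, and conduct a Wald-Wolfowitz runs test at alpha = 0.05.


Step 1: Compute median = 15.50; label A = above, B = below.
Labels in order: BABAABBAAABABBAB  (n_A = 8, n_B = 8)
Step 2: Count runs R = 11.
Step 3: Under H0 (random ordering), E[R] = 2*n_A*n_B/(n_A+n_B) + 1 = 2*8*8/16 + 1 = 9.0000.
        Var[R] = 2*n_A*n_B*(2*n_A*n_B - n_A - n_B) / ((n_A+n_B)^2 * (n_A+n_B-1)) = 14336/3840 = 3.7333.
        SD[R] = 1.9322.
Step 4: Continuity-corrected z = (R - 0.5 - E[R]) / SD[R] = (11 - 0.5 - 9.0000) / 1.9322 = 0.7763.
Step 5: Two-sided p-value via normal approximation = 2*(1 - Phi(|z|)) = 0.437558.
Step 6: alpha = 0.05. fail to reject H0.

R = 11, z = 0.7763, p = 0.437558, fail to reject H0.


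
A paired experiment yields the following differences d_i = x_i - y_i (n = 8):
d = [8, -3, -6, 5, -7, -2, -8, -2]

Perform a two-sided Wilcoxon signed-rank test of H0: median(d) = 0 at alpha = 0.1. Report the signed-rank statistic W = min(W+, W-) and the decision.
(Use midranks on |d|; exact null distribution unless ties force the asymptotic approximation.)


Step 1: Drop any zero differences (none here) and take |d_i|.
|d| = [8, 3, 6, 5, 7, 2, 8, 2]
Step 2: Midrank |d_i| (ties get averaged ranks).
ranks: |8|->7.5, |3|->3, |6|->5, |5|->4, |7|->6, |2|->1.5, |8|->7.5, |2|->1.5
Step 3: Attach original signs; sum ranks with positive sign and with negative sign.
W+ = 7.5 + 4 = 11.5
W- = 3 + 5 + 6 + 1.5 + 7.5 + 1.5 = 24.5
(Check: W+ + W- = 36 should equal n(n+1)/2 = 36.)
Step 4: Test statistic W = min(W+, W-) = 11.5.
Step 5: Ties in |d|, so use the tie-corrected normal approximation.
        E[W] = n(n+1)/4 = 8*9/4 = 18.
        Tie groups: |d|=2 (t=2), |d|=8 (t=2); sum(t^3 - t) = 12.
        Var[W] = n(n+1)(2n+1)/24 - sum(t^3-t)/48 = 1224/24 - 12/48 = 50.75.
        z = (W - E[W]) / sqrt(Var[W]) = (11.5 - 18) / 7.1239 = -0.9124.
        Two-sided p = 2*Phi(z) = 0.361547.
Step 6: alpha = 0.1. fail to reject H0.

W+ = 11.5, W- = 24.5, W = min = 11.5, p = 0.361547, fail to reject H0.


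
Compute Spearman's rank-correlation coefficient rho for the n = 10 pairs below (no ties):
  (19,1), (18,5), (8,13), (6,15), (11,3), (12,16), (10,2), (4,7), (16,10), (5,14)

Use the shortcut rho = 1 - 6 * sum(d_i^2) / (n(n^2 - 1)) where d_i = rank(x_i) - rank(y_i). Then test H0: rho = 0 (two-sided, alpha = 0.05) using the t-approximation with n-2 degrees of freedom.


Step 1: Rank x and y separately (midranks; no ties here).
rank(x): 19->10, 18->9, 8->4, 6->3, 11->6, 12->7, 10->5, 4->1, 16->8, 5->2
rank(y): 1->1, 5->4, 13->7, 15->9, 3->3, 16->10, 2->2, 7->5, 10->6, 14->8
Step 2: d_i = R_x(i) - R_y(i); compute d_i^2.
  (10-1)^2=81, (9-4)^2=25, (4-7)^2=9, (3-9)^2=36, (6-3)^2=9, (7-10)^2=9, (5-2)^2=9, (1-5)^2=16, (8-6)^2=4, (2-8)^2=36
sum(d^2) = 234.
Step 3: rho = 1 - 6*234 / (10*(10^2 - 1)) = 1 - 1404/990 = -0.418182.
Step 4: Under H0, t = rho * sqrt((n-2)/(1-rho^2)) = -1.3021 ~ t(8).
Step 5: Two-sided p-value from the t-distribution with 8 df = 0.229113.
Step 6: alpha = 0.05. fail to reject H0.

rho = -0.4182, p = 0.229113, fail to reject H0 at alpha = 0.05.


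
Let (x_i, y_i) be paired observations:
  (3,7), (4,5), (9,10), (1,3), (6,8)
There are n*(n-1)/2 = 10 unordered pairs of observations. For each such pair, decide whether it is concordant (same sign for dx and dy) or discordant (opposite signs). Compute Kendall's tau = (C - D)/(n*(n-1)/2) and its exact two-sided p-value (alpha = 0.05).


Step 1: Enumerate the 10 unordered pairs (i,j) with i<j and classify each by sign(x_j-x_i) * sign(y_j-y_i).
  (1,2):dx=+1,dy=-2->D; (1,3):dx=+6,dy=+3->C; (1,4):dx=-2,dy=-4->C; (1,5):dx=+3,dy=+1->C
  (2,3):dx=+5,dy=+5->C; (2,4):dx=-3,dy=-2->C; (2,5):dx=+2,dy=+3->C; (3,4):dx=-8,dy=-7->C
  (3,5):dx=-3,dy=-2->C; (4,5):dx=+5,dy=+5->C
Step 2: C = 9, D = 1, total pairs = 10.
Step 3: tau = (C - D)/(n(n-1)/2) = (9 - 1)/10 = 0.800000.
Step 4: Exact two-sided p-value (enumerate n! = 120 permutations of y under H0): p = 0.083333.
Step 5: alpha = 0.05. fail to reject H0.

tau_b = 0.8000 (C=9, D=1), p = 0.083333, fail to reject H0.


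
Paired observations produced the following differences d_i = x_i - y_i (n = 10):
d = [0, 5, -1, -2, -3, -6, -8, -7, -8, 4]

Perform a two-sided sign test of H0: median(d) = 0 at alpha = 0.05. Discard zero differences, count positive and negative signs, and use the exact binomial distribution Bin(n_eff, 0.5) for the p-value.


Step 1: Discard zero differences. Original n = 10; n_eff = number of nonzero differences = 9.
Nonzero differences (with sign): +5, -1, -2, -3, -6, -8, -7, -8, +4
Step 2: Count signs: positive = 2, negative = 7.
Step 3: Under H0: P(positive) = 0.5, so the number of positives S ~ Bin(9, 0.5).
Step 4: Two-sided exact p-value = sum of Bin(9,0.5) probabilities at or below the observed probability = 0.179688.
Step 5: alpha = 0.05. fail to reject H0.

n_eff = 9, pos = 2, neg = 7, p = 0.179688, fail to reject H0.


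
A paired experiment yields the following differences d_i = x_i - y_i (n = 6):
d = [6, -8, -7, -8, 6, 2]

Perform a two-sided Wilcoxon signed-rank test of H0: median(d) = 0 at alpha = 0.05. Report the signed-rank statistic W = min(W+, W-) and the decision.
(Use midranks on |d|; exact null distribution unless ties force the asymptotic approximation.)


Step 1: Drop any zero differences (none here) and take |d_i|.
|d| = [6, 8, 7, 8, 6, 2]
Step 2: Midrank |d_i| (ties get averaged ranks).
ranks: |6|->2.5, |8|->5.5, |7|->4, |8|->5.5, |6|->2.5, |2|->1
Step 3: Attach original signs; sum ranks with positive sign and with negative sign.
W+ = 2.5 + 2.5 + 1 = 6
W- = 5.5 + 4 + 5.5 = 15
(Check: W+ + W- = 21 should equal n(n+1)/2 = 21.)
Step 4: Test statistic W = min(W+, W-) = 6.
Step 5: Ties in |d|, so use the tie-corrected normal approximation.
        E[W] = n(n+1)/4 = 6*7/4 = 10.5.
        Tie groups: |d|=6 (t=2), |d|=8 (t=2); sum(t^3 - t) = 12.
        Var[W] = n(n+1)(2n+1)/24 - sum(t^3-t)/48 = 546/24 - 12/48 = 22.5.
        z = (W - E[W]) / sqrt(Var[W]) = (6 - 10.5) / 4.7434 = -0.9487.
        Two-sided p = 2*Phi(z) = 0.342782.
Step 6: alpha = 0.05. fail to reject H0.

W+ = 6, W- = 15, W = min = 6, p = 0.342782, fail to reject H0.


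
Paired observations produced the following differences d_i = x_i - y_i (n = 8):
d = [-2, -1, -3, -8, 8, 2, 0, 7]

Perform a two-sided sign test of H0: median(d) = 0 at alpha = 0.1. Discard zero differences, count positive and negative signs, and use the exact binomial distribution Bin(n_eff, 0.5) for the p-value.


Step 1: Discard zero differences. Original n = 8; n_eff = number of nonzero differences = 7.
Nonzero differences (with sign): -2, -1, -3, -8, +8, +2, +7
Step 2: Count signs: positive = 3, negative = 4.
Step 3: Under H0: P(positive) = 0.5, so the number of positives S ~ Bin(7, 0.5).
Step 4: Two-sided exact p-value = sum of Bin(7,0.5) probabilities at or below the observed probability = 1.000000.
Step 5: alpha = 0.1. fail to reject H0.

n_eff = 7, pos = 3, neg = 4, p = 1.000000, fail to reject H0.


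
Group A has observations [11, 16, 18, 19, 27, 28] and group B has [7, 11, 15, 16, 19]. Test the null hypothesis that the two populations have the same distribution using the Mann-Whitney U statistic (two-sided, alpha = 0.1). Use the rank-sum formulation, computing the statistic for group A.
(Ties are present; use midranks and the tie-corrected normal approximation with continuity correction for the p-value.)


Step 1: Combine and sort all 11 observations; assign midranks.
sorted (value, group): (7,Y), (11,X), (11,Y), (15,Y), (16,X), (16,Y), (18,X), (19,X), (19,Y), (27,X), (28,X)
ranks: 7->1, 11->2.5, 11->2.5, 15->4, 16->5.5, 16->5.5, 18->7, 19->8.5, 19->8.5, 27->10, 28->11
Step 2: Rank sum for X: R1 = 2.5 + 5.5 + 7 + 8.5 + 10 + 11 = 44.5.
Step 3: U_X = R1 - n1(n1+1)/2 = 44.5 - 6*7/2 = 44.5 - 21 = 23.5.
       U_Y = n1*n2 - U_X = 30 - 23.5 = 6.5.
Step 4: Ties are present, so use the tie-corrected normal approximation (with continuity correction) for the p-value.
Step 5: p-value = 0.141384; compare to alpha = 0.1. fail to reject H0.

U_X = 23.5, p = 0.141384, fail to reject H0 at alpha = 0.1.


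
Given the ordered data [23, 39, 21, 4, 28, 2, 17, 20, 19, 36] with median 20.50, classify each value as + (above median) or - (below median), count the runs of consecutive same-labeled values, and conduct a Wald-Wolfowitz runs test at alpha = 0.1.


Step 1: Compute median = 20.50; label A = above, B = below.
Labels in order: AAABABBBBA  (n_A = 5, n_B = 5)
Step 2: Count runs R = 5.
Step 3: Under H0 (random ordering), E[R] = 2*n_A*n_B/(n_A+n_B) + 1 = 2*5*5/10 + 1 = 6.0000.
        Var[R] = 2*n_A*n_B*(2*n_A*n_B - n_A - n_B) / ((n_A+n_B)^2 * (n_A+n_B-1)) = 2000/900 = 2.2222.
        SD[R] = 1.4907.
Step 4: Continuity-corrected z = (R + 0.5 - E[R]) / SD[R] = (5 + 0.5 - 6.0000) / 1.4907 = -0.3354.
Step 5: Two-sided p-value via normal approximation = 2*(1 - Phi(|z|)) = 0.737316.
Step 6: alpha = 0.1. fail to reject H0.

R = 5, z = -0.3354, p = 0.737316, fail to reject H0.


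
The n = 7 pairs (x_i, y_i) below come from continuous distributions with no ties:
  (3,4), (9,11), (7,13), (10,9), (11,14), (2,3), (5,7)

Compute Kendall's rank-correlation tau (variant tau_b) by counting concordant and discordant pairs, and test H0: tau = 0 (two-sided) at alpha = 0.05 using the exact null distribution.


Step 1: Enumerate the 21 unordered pairs (i,j) with i<j and classify each by sign(x_j-x_i) * sign(y_j-y_i).
  (1,2):dx=+6,dy=+7->C; (1,3):dx=+4,dy=+9->C; (1,4):dx=+7,dy=+5->C; (1,5):dx=+8,dy=+10->C
  (1,6):dx=-1,dy=-1->C; (1,7):dx=+2,dy=+3->C; (2,3):dx=-2,dy=+2->D; (2,4):dx=+1,dy=-2->D
  (2,5):dx=+2,dy=+3->C; (2,6):dx=-7,dy=-8->C; (2,7):dx=-4,dy=-4->C; (3,4):dx=+3,dy=-4->D
  (3,5):dx=+4,dy=+1->C; (3,6):dx=-5,dy=-10->C; (3,7):dx=-2,dy=-6->C; (4,5):dx=+1,dy=+5->C
  (4,6):dx=-8,dy=-6->C; (4,7):dx=-5,dy=-2->C; (5,6):dx=-9,dy=-11->C; (5,7):dx=-6,dy=-7->C
  (6,7):dx=+3,dy=+4->C
Step 2: C = 18, D = 3, total pairs = 21.
Step 3: tau = (C - D)/(n(n-1)/2) = (18 - 3)/21 = 0.714286.
Step 4: Exact two-sided p-value (enumerate n! = 5040 permutations of y under H0): p = 0.030159.
Step 5: alpha = 0.05. reject H0.

tau_b = 0.7143 (C=18, D=3), p = 0.030159, reject H0.


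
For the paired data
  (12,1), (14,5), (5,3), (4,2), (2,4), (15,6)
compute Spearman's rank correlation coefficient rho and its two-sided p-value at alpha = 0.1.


Step 1: Rank x and y separately (midranks; no ties here).
rank(x): 12->4, 14->5, 5->3, 4->2, 2->1, 15->6
rank(y): 1->1, 5->5, 3->3, 2->2, 4->4, 6->6
Step 2: d_i = R_x(i) - R_y(i); compute d_i^2.
  (4-1)^2=9, (5-5)^2=0, (3-3)^2=0, (2-2)^2=0, (1-4)^2=9, (6-6)^2=0
sum(d^2) = 18.
Step 3: rho = 1 - 6*18 / (6*(6^2 - 1)) = 1 - 108/210 = 0.485714.
Step 4: Under H0, t = rho * sqrt((n-2)/(1-rho^2)) = 1.1113 ~ t(4).
Step 5: Two-sided p-value from the t-distribution with 4 df = 0.328723.
Step 6: alpha = 0.1. fail to reject H0.

rho = 0.4857, p = 0.328723, fail to reject H0 at alpha = 0.1.


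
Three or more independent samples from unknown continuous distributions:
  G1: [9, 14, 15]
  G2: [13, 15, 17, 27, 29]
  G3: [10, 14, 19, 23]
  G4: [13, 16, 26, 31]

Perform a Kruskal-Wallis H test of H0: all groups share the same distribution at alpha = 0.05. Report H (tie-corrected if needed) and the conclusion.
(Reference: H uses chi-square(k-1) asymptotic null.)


Step 1: Combine all N = 16 observations and assign midranks.
sorted (value, group, rank): (9,G1,1), (10,G3,2), (13,G2,3.5), (13,G4,3.5), (14,G1,5.5), (14,G3,5.5), (15,G1,7.5), (15,G2,7.5), (16,G4,9), (17,G2,10), (19,G3,11), (23,G3,12), (26,G4,13), (27,G2,14), (29,G2,15), (31,G4,16)
Step 2: Sum ranks within each group.
R_1 = 14 (n_1 = 3)
R_2 = 50 (n_2 = 5)
R_3 = 30.5 (n_3 = 4)
R_4 = 41.5 (n_4 = 4)
Step 3: H = 12/(N(N+1)) * sum(R_i^2/n_i) - 3(N+1)
     = 12/(16*17) * (14^2/3 + 50^2/5 + 30.5^2/4 + 41.5^2/4) - 3*17
     = 0.044118 * 1228.46 - 51
     = 3.196691.
Step 4: Ties present; correction factor C = 1 - 18/(16^3 - 16) = 0.995588. Corrected H = 3.196691 / 0.995588 = 3.210857.
Step 5: Under H0, H ~ chi^2(3); p-value = 0.360244.
Step 6: alpha = 0.05. fail to reject H0.

H = 3.2109, df = 3, p = 0.360244, fail to reject H0.


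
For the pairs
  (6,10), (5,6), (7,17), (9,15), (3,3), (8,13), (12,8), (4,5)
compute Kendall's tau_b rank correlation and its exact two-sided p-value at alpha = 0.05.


Step 1: Enumerate the 28 unordered pairs (i,j) with i<j and classify each by sign(x_j-x_i) * sign(y_j-y_i).
  (1,2):dx=-1,dy=-4->C; (1,3):dx=+1,dy=+7->C; (1,4):dx=+3,dy=+5->C; (1,5):dx=-3,dy=-7->C
  (1,6):dx=+2,dy=+3->C; (1,7):dx=+6,dy=-2->D; (1,8):dx=-2,dy=-5->C; (2,3):dx=+2,dy=+11->C
  (2,4):dx=+4,dy=+9->C; (2,5):dx=-2,dy=-3->C; (2,6):dx=+3,dy=+7->C; (2,7):dx=+7,dy=+2->C
  (2,8):dx=-1,dy=-1->C; (3,4):dx=+2,dy=-2->D; (3,5):dx=-4,dy=-14->C; (3,6):dx=+1,dy=-4->D
  (3,7):dx=+5,dy=-9->D; (3,8):dx=-3,dy=-12->C; (4,5):dx=-6,dy=-12->C; (4,6):dx=-1,dy=-2->C
  (4,7):dx=+3,dy=-7->D; (4,8):dx=-5,dy=-10->C; (5,6):dx=+5,dy=+10->C; (5,7):dx=+9,dy=+5->C
  (5,8):dx=+1,dy=+2->C; (6,7):dx=+4,dy=-5->D; (6,8):dx=-4,dy=-8->C; (7,8):dx=-8,dy=-3->C
Step 2: C = 22, D = 6, total pairs = 28.
Step 3: tau = (C - D)/(n(n-1)/2) = (22 - 6)/28 = 0.571429.
Step 4: Exact two-sided p-value (enumerate n! = 40320 permutations of y under H0): p = 0.061012.
Step 5: alpha = 0.05. fail to reject H0.

tau_b = 0.5714 (C=22, D=6), p = 0.061012, fail to reject H0.


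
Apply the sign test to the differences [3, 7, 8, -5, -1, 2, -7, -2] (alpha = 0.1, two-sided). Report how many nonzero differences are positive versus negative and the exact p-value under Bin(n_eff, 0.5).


Step 1: Discard zero differences. Original n = 8; n_eff = number of nonzero differences = 8.
Nonzero differences (with sign): +3, +7, +8, -5, -1, +2, -7, -2
Step 2: Count signs: positive = 4, negative = 4.
Step 3: Under H0: P(positive) = 0.5, so the number of positives S ~ Bin(8, 0.5).
Step 4: Two-sided exact p-value = sum of Bin(8,0.5) probabilities at or below the observed probability = 1.000000.
Step 5: alpha = 0.1. fail to reject H0.

n_eff = 8, pos = 4, neg = 4, p = 1.000000, fail to reject H0.


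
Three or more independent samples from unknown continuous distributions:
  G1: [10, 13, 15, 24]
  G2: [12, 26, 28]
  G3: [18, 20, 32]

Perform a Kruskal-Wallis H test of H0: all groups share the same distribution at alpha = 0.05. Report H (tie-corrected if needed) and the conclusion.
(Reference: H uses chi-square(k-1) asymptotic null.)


Step 1: Combine all N = 10 observations and assign midranks.
sorted (value, group, rank): (10,G1,1), (12,G2,2), (13,G1,3), (15,G1,4), (18,G3,5), (20,G3,6), (24,G1,7), (26,G2,8), (28,G2,9), (32,G3,10)
Step 2: Sum ranks within each group.
R_1 = 15 (n_1 = 4)
R_2 = 19 (n_2 = 3)
R_3 = 21 (n_3 = 3)
Step 3: H = 12/(N(N+1)) * sum(R_i^2/n_i) - 3(N+1)
     = 12/(10*11) * (15^2/4 + 19^2/3 + 21^2/3) - 3*11
     = 0.109091 * 323.583 - 33
     = 2.300000.
Step 4: No ties, so H is used without correction.
Step 5: Under H0, H ~ chi^2(2); p-value = 0.316637.
Step 6: alpha = 0.05. fail to reject H0.

H = 2.3000, df = 2, p = 0.316637, fail to reject H0.


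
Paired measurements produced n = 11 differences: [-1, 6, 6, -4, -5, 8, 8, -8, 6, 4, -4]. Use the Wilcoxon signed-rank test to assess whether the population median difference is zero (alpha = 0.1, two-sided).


Step 1: Drop any zero differences (none here) and take |d_i|.
|d| = [1, 6, 6, 4, 5, 8, 8, 8, 6, 4, 4]
Step 2: Midrank |d_i| (ties get averaged ranks).
ranks: |1|->1, |6|->7, |6|->7, |4|->3, |5|->5, |8|->10, |8|->10, |8|->10, |6|->7, |4|->3, |4|->3
Step 3: Attach original signs; sum ranks with positive sign and with negative sign.
W+ = 7 + 7 + 10 + 10 + 7 + 3 = 44
W- = 1 + 3 + 5 + 10 + 3 = 22
(Check: W+ + W- = 66 should equal n(n+1)/2 = 66.)
Step 4: Test statistic W = min(W+, W-) = 22.
Step 5: Ties in |d|, so use the tie-corrected normal approximation.
        E[W] = n(n+1)/4 = 11*12/4 = 33.
        Tie groups: |d|=4 (t=3), |d|=6 (t=3), |d|=8 (t=3); sum(t^3 - t) = 72.
        Var[W] = n(n+1)(2n+1)/24 - sum(t^3-t)/48 = 3036/24 - 72/48 = 125.
        z = (W - E[W]) / sqrt(Var[W]) = (22 - 33) / 11.1803 = -0.9839.
        Two-sided p = 2*Phi(z) = 0.325179.
Step 6: alpha = 0.1. fail to reject H0.

W+ = 44, W- = 22, W = min = 22, p = 0.325179, fail to reject H0.


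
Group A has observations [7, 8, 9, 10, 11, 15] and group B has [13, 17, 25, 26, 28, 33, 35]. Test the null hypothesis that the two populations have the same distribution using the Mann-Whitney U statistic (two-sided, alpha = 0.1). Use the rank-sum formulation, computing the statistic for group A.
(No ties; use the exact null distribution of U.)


Step 1: Combine and sort all 13 observations; assign midranks.
sorted (value, group): (7,X), (8,X), (9,X), (10,X), (11,X), (13,Y), (15,X), (17,Y), (25,Y), (26,Y), (28,Y), (33,Y), (35,Y)
ranks: 7->1, 8->2, 9->3, 10->4, 11->5, 13->6, 15->7, 17->8, 25->9, 26->10, 28->11, 33->12, 35->13
Step 2: Rank sum for X: R1 = 1 + 2 + 3 + 4 + 5 + 7 = 22.
Step 3: U_X = R1 - n1(n1+1)/2 = 22 - 6*7/2 = 22 - 21 = 1.
       U_Y = n1*n2 - U_X = 42 - 1 = 41.
Step 4: No ties, so the exact null distribution of U (based on enumerating the C(13,6) = 1716 equally likely rank assignments) gives the two-sided p-value.
Step 5: p-value = 0.002331; compare to alpha = 0.1. reject H0.

U_X = 1, p = 0.002331, reject H0 at alpha = 0.1.


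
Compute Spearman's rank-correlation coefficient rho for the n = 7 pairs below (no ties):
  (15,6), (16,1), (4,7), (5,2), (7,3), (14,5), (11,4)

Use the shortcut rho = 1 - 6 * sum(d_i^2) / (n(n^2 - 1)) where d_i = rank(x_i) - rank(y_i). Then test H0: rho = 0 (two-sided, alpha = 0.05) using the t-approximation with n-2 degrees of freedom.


Step 1: Rank x and y separately (midranks; no ties here).
rank(x): 15->6, 16->7, 4->1, 5->2, 7->3, 14->5, 11->4
rank(y): 6->6, 1->1, 7->7, 2->2, 3->3, 5->5, 4->4
Step 2: d_i = R_x(i) - R_y(i); compute d_i^2.
  (6-6)^2=0, (7-1)^2=36, (1-7)^2=36, (2-2)^2=0, (3-3)^2=0, (5-5)^2=0, (4-4)^2=0
sum(d^2) = 72.
Step 3: rho = 1 - 6*72 / (7*(7^2 - 1)) = 1 - 432/336 = -0.285714.
Step 4: Under H0, t = rho * sqrt((n-2)/(1-rho^2)) = -0.6667 ~ t(5).
Step 5: Two-sided p-value from the t-distribution with 5 df = 0.534509.
Step 6: alpha = 0.05. fail to reject H0.

rho = -0.2857, p = 0.534509, fail to reject H0 at alpha = 0.05.


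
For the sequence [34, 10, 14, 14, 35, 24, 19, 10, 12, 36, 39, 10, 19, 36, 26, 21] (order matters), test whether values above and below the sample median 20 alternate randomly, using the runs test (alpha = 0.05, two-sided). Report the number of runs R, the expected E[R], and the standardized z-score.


Step 1: Compute median = 20; label A = above, B = below.
Labels in order: ABBBAABBBAABBAAA  (n_A = 8, n_B = 8)
Step 2: Count runs R = 7.
Step 3: Under H0 (random ordering), E[R] = 2*n_A*n_B/(n_A+n_B) + 1 = 2*8*8/16 + 1 = 9.0000.
        Var[R] = 2*n_A*n_B*(2*n_A*n_B - n_A - n_B) / ((n_A+n_B)^2 * (n_A+n_B-1)) = 14336/3840 = 3.7333.
        SD[R] = 1.9322.
Step 4: Continuity-corrected z = (R + 0.5 - E[R]) / SD[R] = (7 + 0.5 - 9.0000) / 1.9322 = -0.7763.
Step 5: Two-sided p-value via normal approximation = 2*(1 - Phi(|z|)) = 0.437558.
Step 6: alpha = 0.05. fail to reject H0.

R = 7, z = -0.7763, p = 0.437558, fail to reject H0.


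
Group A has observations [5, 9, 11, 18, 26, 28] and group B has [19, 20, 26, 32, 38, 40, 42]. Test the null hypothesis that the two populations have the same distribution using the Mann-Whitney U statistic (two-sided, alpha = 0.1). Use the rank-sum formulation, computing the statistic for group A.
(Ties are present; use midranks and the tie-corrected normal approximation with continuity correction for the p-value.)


Step 1: Combine and sort all 13 observations; assign midranks.
sorted (value, group): (5,X), (9,X), (11,X), (18,X), (19,Y), (20,Y), (26,X), (26,Y), (28,X), (32,Y), (38,Y), (40,Y), (42,Y)
ranks: 5->1, 9->2, 11->3, 18->4, 19->5, 20->6, 26->7.5, 26->7.5, 28->9, 32->10, 38->11, 40->12, 42->13
Step 2: Rank sum for X: R1 = 1 + 2 + 3 + 4 + 7.5 + 9 = 26.5.
Step 3: U_X = R1 - n1(n1+1)/2 = 26.5 - 6*7/2 = 26.5 - 21 = 5.5.
       U_Y = n1*n2 - U_X = 42 - 5.5 = 36.5.
Step 4: Ties are present, so use the tie-corrected normal approximation (with continuity correction) for the p-value.
Step 5: p-value = 0.031888; compare to alpha = 0.1. reject H0.

U_X = 5.5, p = 0.031888, reject H0 at alpha = 0.1.


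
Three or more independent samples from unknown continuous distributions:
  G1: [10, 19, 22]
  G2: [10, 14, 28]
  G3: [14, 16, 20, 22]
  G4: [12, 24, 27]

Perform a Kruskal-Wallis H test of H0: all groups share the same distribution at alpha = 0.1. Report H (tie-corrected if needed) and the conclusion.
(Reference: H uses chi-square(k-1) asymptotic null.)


Step 1: Combine all N = 13 observations and assign midranks.
sorted (value, group, rank): (10,G1,1.5), (10,G2,1.5), (12,G4,3), (14,G2,4.5), (14,G3,4.5), (16,G3,6), (19,G1,7), (20,G3,8), (22,G1,9.5), (22,G3,9.5), (24,G4,11), (27,G4,12), (28,G2,13)
Step 2: Sum ranks within each group.
R_1 = 18 (n_1 = 3)
R_2 = 19 (n_2 = 3)
R_3 = 28 (n_3 = 4)
R_4 = 26 (n_4 = 3)
Step 3: H = 12/(N(N+1)) * sum(R_i^2/n_i) - 3(N+1)
     = 12/(13*14) * (18^2/3 + 19^2/3 + 28^2/4 + 26^2/3) - 3*14
     = 0.065934 * 649.667 - 42
     = 0.835165.
Step 4: Ties present; correction factor C = 1 - 18/(13^3 - 13) = 0.991758. Corrected H = 0.835165 / 0.991758 = 0.842105.
Step 5: Under H0, H ~ chi^2(3); p-value = 0.839372.
Step 6: alpha = 0.1. fail to reject H0.

H = 0.8421, df = 3, p = 0.839372, fail to reject H0.


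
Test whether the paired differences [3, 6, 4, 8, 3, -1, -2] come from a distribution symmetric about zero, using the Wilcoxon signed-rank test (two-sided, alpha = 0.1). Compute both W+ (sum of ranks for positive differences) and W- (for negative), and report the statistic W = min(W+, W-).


Step 1: Drop any zero differences (none here) and take |d_i|.
|d| = [3, 6, 4, 8, 3, 1, 2]
Step 2: Midrank |d_i| (ties get averaged ranks).
ranks: |3|->3.5, |6|->6, |4|->5, |8|->7, |3|->3.5, |1|->1, |2|->2
Step 3: Attach original signs; sum ranks with positive sign and with negative sign.
W+ = 3.5 + 6 + 5 + 7 + 3.5 = 25
W- = 1 + 2 = 3
(Check: W+ + W- = 28 should equal n(n+1)/2 = 28.)
Step 4: Test statistic W = min(W+, W-) = 3.
Step 5: Ties in |d|, so use the tie-corrected normal approximation.
        E[W] = n(n+1)/4 = 7*8/4 = 14.
        Tie groups: |d|=3 (t=2); sum(t^3 - t) = 6.
        Var[W] = n(n+1)(2n+1)/24 - sum(t^3-t)/48 = 840/24 - 6/48 = 34.875.
        z = (W - E[W]) / sqrt(Var[W]) = (3 - 14) / 5.9055 = -1.8627.
        Two-sided p = 2*Phi(z) = 0.062509.
Step 6: alpha = 0.1. reject H0.

W+ = 25, W- = 3, W = min = 3, p = 0.062509, reject H0.


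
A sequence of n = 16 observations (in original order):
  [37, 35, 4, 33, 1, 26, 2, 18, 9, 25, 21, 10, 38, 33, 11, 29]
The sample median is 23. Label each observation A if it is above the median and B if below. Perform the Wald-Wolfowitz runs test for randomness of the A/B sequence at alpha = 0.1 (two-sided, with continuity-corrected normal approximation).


Step 1: Compute median = 23; label A = above, B = below.
Labels in order: AABABABBBABBAABA  (n_A = 8, n_B = 8)
Step 2: Count runs R = 11.
Step 3: Under H0 (random ordering), E[R] = 2*n_A*n_B/(n_A+n_B) + 1 = 2*8*8/16 + 1 = 9.0000.
        Var[R] = 2*n_A*n_B*(2*n_A*n_B - n_A - n_B) / ((n_A+n_B)^2 * (n_A+n_B-1)) = 14336/3840 = 3.7333.
        SD[R] = 1.9322.
Step 4: Continuity-corrected z = (R - 0.5 - E[R]) / SD[R] = (11 - 0.5 - 9.0000) / 1.9322 = 0.7763.
Step 5: Two-sided p-value via normal approximation = 2*(1 - Phi(|z|)) = 0.437558.
Step 6: alpha = 0.1. fail to reject H0.

R = 11, z = 0.7763, p = 0.437558, fail to reject H0.


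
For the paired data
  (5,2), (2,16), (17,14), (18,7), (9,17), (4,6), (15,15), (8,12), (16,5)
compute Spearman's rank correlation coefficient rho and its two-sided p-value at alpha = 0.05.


Step 1: Rank x and y separately (midranks; no ties here).
rank(x): 5->3, 2->1, 17->8, 18->9, 9->5, 4->2, 15->6, 8->4, 16->7
rank(y): 2->1, 16->8, 14->6, 7->4, 17->9, 6->3, 15->7, 12->5, 5->2
Step 2: d_i = R_x(i) - R_y(i); compute d_i^2.
  (3-1)^2=4, (1-8)^2=49, (8-6)^2=4, (9-4)^2=25, (5-9)^2=16, (2-3)^2=1, (6-7)^2=1, (4-5)^2=1, (7-2)^2=25
sum(d^2) = 126.
Step 3: rho = 1 - 6*126 / (9*(9^2 - 1)) = 1 - 756/720 = -0.050000.
Step 4: Under H0, t = rho * sqrt((n-2)/(1-rho^2)) = -0.1325 ~ t(7).
Step 5: Two-sided p-value from the t-distribution with 7 df = 0.898353.
Step 6: alpha = 0.05. fail to reject H0.

rho = -0.0500, p = 0.898353, fail to reject H0 at alpha = 0.05.


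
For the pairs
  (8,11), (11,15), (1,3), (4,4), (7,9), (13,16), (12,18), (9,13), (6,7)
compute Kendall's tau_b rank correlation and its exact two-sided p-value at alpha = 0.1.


Step 1: Enumerate the 36 unordered pairs (i,j) with i<j and classify each by sign(x_j-x_i) * sign(y_j-y_i).
  (1,2):dx=+3,dy=+4->C; (1,3):dx=-7,dy=-8->C; (1,4):dx=-4,dy=-7->C; (1,5):dx=-1,dy=-2->C
  (1,6):dx=+5,dy=+5->C; (1,7):dx=+4,dy=+7->C; (1,8):dx=+1,dy=+2->C; (1,9):dx=-2,dy=-4->C
  (2,3):dx=-10,dy=-12->C; (2,4):dx=-7,dy=-11->C; (2,5):dx=-4,dy=-6->C; (2,6):dx=+2,dy=+1->C
  (2,7):dx=+1,dy=+3->C; (2,8):dx=-2,dy=-2->C; (2,9):dx=-5,dy=-8->C; (3,4):dx=+3,dy=+1->C
  (3,5):dx=+6,dy=+6->C; (3,6):dx=+12,dy=+13->C; (3,7):dx=+11,dy=+15->C; (3,8):dx=+8,dy=+10->C
  (3,9):dx=+5,dy=+4->C; (4,5):dx=+3,dy=+5->C; (4,6):dx=+9,dy=+12->C; (4,7):dx=+8,dy=+14->C
  (4,8):dx=+5,dy=+9->C; (4,9):dx=+2,dy=+3->C; (5,6):dx=+6,dy=+7->C; (5,7):dx=+5,dy=+9->C
  (5,8):dx=+2,dy=+4->C; (5,9):dx=-1,dy=-2->C; (6,7):dx=-1,dy=+2->D; (6,8):dx=-4,dy=-3->C
  (6,9):dx=-7,dy=-9->C; (7,8):dx=-3,dy=-5->C; (7,9):dx=-6,dy=-11->C; (8,9):dx=-3,dy=-6->C
Step 2: C = 35, D = 1, total pairs = 36.
Step 3: tau = (C - D)/(n(n-1)/2) = (35 - 1)/36 = 0.944444.
Step 4: Exact two-sided p-value (enumerate n! = 362880 permutations of y under H0): p = 0.000050.
Step 5: alpha = 0.1. reject H0.

tau_b = 0.9444 (C=35, D=1), p = 0.000050, reject H0.


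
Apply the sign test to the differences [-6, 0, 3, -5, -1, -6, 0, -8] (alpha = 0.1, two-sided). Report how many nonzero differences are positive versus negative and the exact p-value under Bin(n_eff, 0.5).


Step 1: Discard zero differences. Original n = 8; n_eff = number of nonzero differences = 6.
Nonzero differences (with sign): -6, +3, -5, -1, -6, -8
Step 2: Count signs: positive = 1, negative = 5.
Step 3: Under H0: P(positive) = 0.5, so the number of positives S ~ Bin(6, 0.5).
Step 4: Two-sided exact p-value = sum of Bin(6,0.5) probabilities at or below the observed probability = 0.218750.
Step 5: alpha = 0.1. fail to reject H0.

n_eff = 6, pos = 1, neg = 5, p = 0.218750, fail to reject H0.


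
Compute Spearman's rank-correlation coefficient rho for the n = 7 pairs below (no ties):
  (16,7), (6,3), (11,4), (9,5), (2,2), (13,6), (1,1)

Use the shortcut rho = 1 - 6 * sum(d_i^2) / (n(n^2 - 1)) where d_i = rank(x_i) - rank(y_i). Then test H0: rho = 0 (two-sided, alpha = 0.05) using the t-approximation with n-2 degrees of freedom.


Step 1: Rank x and y separately (midranks; no ties here).
rank(x): 16->7, 6->3, 11->5, 9->4, 2->2, 13->6, 1->1
rank(y): 7->7, 3->3, 4->4, 5->5, 2->2, 6->6, 1->1
Step 2: d_i = R_x(i) - R_y(i); compute d_i^2.
  (7-7)^2=0, (3-3)^2=0, (5-4)^2=1, (4-5)^2=1, (2-2)^2=0, (6-6)^2=0, (1-1)^2=0
sum(d^2) = 2.
Step 3: rho = 1 - 6*2 / (7*(7^2 - 1)) = 1 - 12/336 = 0.964286.
Step 4: Under H0, t = rho * sqrt((n-2)/(1-rho^2)) = 8.1408 ~ t(5).
Step 5: Two-sided p-value from the t-distribution with 5 df = 0.000454.
Step 6: alpha = 0.05. reject H0.

rho = 0.9643, p = 0.000454, reject H0 at alpha = 0.05.


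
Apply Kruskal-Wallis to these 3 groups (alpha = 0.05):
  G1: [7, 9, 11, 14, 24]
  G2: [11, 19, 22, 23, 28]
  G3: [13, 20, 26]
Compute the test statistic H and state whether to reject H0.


Step 1: Combine all N = 13 observations and assign midranks.
sorted (value, group, rank): (7,G1,1), (9,G1,2), (11,G1,3.5), (11,G2,3.5), (13,G3,5), (14,G1,6), (19,G2,7), (20,G3,8), (22,G2,9), (23,G2,10), (24,G1,11), (26,G3,12), (28,G2,13)
Step 2: Sum ranks within each group.
R_1 = 23.5 (n_1 = 5)
R_2 = 42.5 (n_2 = 5)
R_3 = 25 (n_3 = 3)
Step 3: H = 12/(N(N+1)) * sum(R_i^2/n_i) - 3(N+1)
     = 12/(13*14) * (23.5^2/5 + 42.5^2/5 + 25^2/3) - 3*14
     = 0.065934 * 680.033 - 42
     = 2.837363.
Step 4: Ties present; correction factor C = 1 - 6/(13^3 - 13) = 0.997253. Corrected H = 2.837363 / 0.997253 = 2.845179.
Step 5: Under H0, H ~ chi^2(2); p-value = 0.241089.
Step 6: alpha = 0.05. fail to reject H0.

H = 2.8452, df = 2, p = 0.241089, fail to reject H0.


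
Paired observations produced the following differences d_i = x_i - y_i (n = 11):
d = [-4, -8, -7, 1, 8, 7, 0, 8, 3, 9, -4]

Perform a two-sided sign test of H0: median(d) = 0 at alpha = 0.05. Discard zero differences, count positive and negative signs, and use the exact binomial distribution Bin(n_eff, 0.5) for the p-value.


Step 1: Discard zero differences. Original n = 11; n_eff = number of nonzero differences = 10.
Nonzero differences (with sign): -4, -8, -7, +1, +8, +7, +8, +3, +9, -4
Step 2: Count signs: positive = 6, negative = 4.
Step 3: Under H0: P(positive) = 0.5, so the number of positives S ~ Bin(10, 0.5).
Step 4: Two-sided exact p-value = sum of Bin(10,0.5) probabilities at or below the observed probability = 0.753906.
Step 5: alpha = 0.05. fail to reject H0.

n_eff = 10, pos = 6, neg = 4, p = 0.753906, fail to reject H0.


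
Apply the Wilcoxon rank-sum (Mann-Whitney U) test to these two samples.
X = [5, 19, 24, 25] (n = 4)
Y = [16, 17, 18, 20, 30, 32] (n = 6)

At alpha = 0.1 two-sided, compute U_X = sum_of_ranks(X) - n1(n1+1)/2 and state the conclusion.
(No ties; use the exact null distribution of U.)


Step 1: Combine and sort all 10 observations; assign midranks.
sorted (value, group): (5,X), (16,Y), (17,Y), (18,Y), (19,X), (20,Y), (24,X), (25,X), (30,Y), (32,Y)
ranks: 5->1, 16->2, 17->3, 18->4, 19->5, 20->6, 24->7, 25->8, 30->9, 32->10
Step 2: Rank sum for X: R1 = 1 + 5 + 7 + 8 = 21.
Step 3: U_X = R1 - n1(n1+1)/2 = 21 - 4*5/2 = 21 - 10 = 11.
       U_Y = n1*n2 - U_X = 24 - 11 = 13.
Step 4: No ties, so the exact null distribution of U (based on enumerating the C(10,4) = 210 equally likely rank assignments) gives the two-sided p-value.
Step 5: p-value = 0.914286; compare to alpha = 0.1. fail to reject H0.

U_X = 11, p = 0.914286, fail to reject H0 at alpha = 0.1.


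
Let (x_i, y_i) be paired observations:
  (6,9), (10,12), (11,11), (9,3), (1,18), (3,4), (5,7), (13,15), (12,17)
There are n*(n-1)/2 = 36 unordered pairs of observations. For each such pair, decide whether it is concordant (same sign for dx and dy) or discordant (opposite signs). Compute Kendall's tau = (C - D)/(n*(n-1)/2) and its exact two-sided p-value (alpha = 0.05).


Step 1: Enumerate the 36 unordered pairs (i,j) with i<j and classify each by sign(x_j-x_i) * sign(y_j-y_i).
  (1,2):dx=+4,dy=+3->C; (1,3):dx=+5,dy=+2->C; (1,4):dx=+3,dy=-6->D; (1,5):dx=-5,dy=+9->D
  (1,6):dx=-3,dy=-5->C; (1,7):dx=-1,dy=-2->C; (1,8):dx=+7,dy=+6->C; (1,9):dx=+6,dy=+8->C
  (2,3):dx=+1,dy=-1->D; (2,4):dx=-1,dy=-9->C; (2,5):dx=-9,dy=+6->D; (2,6):dx=-7,dy=-8->C
  (2,7):dx=-5,dy=-5->C; (2,8):dx=+3,dy=+3->C; (2,9):dx=+2,dy=+5->C; (3,4):dx=-2,dy=-8->C
  (3,5):dx=-10,dy=+7->D; (3,6):dx=-8,dy=-7->C; (3,7):dx=-6,dy=-4->C; (3,8):dx=+2,dy=+4->C
  (3,9):dx=+1,dy=+6->C; (4,5):dx=-8,dy=+15->D; (4,6):dx=-6,dy=+1->D; (4,7):dx=-4,dy=+4->D
  (4,8):dx=+4,dy=+12->C; (4,9):dx=+3,dy=+14->C; (5,6):dx=+2,dy=-14->D; (5,7):dx=+4,dy=-11->D
  (5,8):dx=+12,dy=-3->D; (5,9):dx=+11,dy=-1->D; (6,7):dx=+2,dy=+3->C; (6,8):dx=+10,dy=+11->C
  (6,9):dx=+9,dy=+13->C; (7,8):dx=+8,dy=+8->C; (7,9):dx=+7,dy=+10->C; (8,9):dx=-1,dy=+2->D
Step 2: C = 23, D = 13, total pairs = 36.
Step 3: tau = (C - D)/(n(n-1)/2) = (23 - 13)/36 = 0.277778.
Step 4: Exact two-sided p-value (enumerate n! = 362880 permutations of y under H0): p = 0.358488.
Step 5: alpha = 0.05. fail to reject H0.

tau_b = 0.2778 (C=23, D=13), p = 0.358488, fail to reject H0.
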